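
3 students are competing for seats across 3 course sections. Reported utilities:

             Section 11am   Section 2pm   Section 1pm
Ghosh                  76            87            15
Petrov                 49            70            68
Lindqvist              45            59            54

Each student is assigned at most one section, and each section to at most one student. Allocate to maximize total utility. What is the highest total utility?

Treat this as an assignment problem: match each student to one section.
Optimal: Ghosh→Section 11am (76 points), Petrov→Section 1pm (68 points), Lindqvist→Section 2pm (59 points) — total 76+68+59 = 203 points.
Column-greedy (each section in turn goes to its best remaining student) gives 200 points, worse by 3.
Swapping Ghosh↔Lindqvist (Ghosh→Section 2pm 87 points, Lindqvist→Section 11am 45 points) loses 3.

Max total: 203 points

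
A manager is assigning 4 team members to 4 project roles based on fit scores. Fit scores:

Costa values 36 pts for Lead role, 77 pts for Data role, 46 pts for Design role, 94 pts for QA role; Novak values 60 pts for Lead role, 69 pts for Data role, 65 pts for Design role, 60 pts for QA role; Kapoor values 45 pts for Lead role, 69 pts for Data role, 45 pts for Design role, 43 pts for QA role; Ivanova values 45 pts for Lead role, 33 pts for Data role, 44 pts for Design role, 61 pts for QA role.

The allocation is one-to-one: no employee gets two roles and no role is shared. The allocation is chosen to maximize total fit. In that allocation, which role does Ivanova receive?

Optimal: Costa→QA role (94 pts), Novak→Design role (65 pts), Kapoor→Data role (69 pts), Ivanova→Lead role (45 pts) — total 94+65+69+45 = 273 pts.
Max-entry greedy (repeatedly take the single best remaining cell) gives 252 pts, worse by 21.
Every other assignment is strictly worse.
Ivanova's own top role is QA role (61 pts), but forcing Ivanova→QA role and reassigning the rest optimally gives only 248 pts — worse by 25.

Ivanova receives Lead role.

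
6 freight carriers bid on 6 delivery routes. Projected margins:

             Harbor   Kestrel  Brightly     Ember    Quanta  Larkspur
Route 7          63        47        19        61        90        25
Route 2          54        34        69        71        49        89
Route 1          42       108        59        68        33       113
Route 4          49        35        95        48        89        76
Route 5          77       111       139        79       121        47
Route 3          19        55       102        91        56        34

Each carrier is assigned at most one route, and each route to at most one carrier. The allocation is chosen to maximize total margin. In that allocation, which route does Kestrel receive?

Kestrel receives Route 1.

This is the linear assignment problem.
Optimal: Harbor→Route 7 ($63k), Kestrel→Route 1 ($108k), Brightly→Route 5 ($139k), Ember→Route 3 ($91k), Quanta→Route 4 ($89k), Larkspur→Route 2 ($89k) — total 63+108+139+91+89+89 = $579k.
Column-greedy (each route in turn goes to its best remaining carrier) gives $480k, worse by 99.
Next-best assignment: Harbor→Route 7, Kestrel→Route 1, Brightly→Route 4, Ember→Route 3, Quanta→Route 5, Larkspur→Route 2 = $567k.
Kestrel's own top route is Route 5 ($111k), but forcing Kestrel→Route 5 and reassigning the rest optimally gives only $554k — worse by 25.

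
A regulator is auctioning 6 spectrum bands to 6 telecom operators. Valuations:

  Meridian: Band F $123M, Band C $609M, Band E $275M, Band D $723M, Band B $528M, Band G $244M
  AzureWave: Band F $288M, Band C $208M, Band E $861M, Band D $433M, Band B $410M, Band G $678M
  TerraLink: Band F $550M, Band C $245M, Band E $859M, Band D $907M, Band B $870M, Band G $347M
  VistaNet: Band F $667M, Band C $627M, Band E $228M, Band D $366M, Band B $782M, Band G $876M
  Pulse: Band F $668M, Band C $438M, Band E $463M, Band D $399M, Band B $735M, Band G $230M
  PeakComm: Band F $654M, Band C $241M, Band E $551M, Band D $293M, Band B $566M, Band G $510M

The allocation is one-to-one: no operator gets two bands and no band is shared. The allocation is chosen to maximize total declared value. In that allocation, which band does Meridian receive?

Meridian receives Band C.

Treat this as an assignment problem: match each operator to one band.
Optimal: Meridian→Band C ($609M), AzureWave→Band E ($861M), TerraLink→Band D ($907M), VistaNet→Band G ($876M), Pulse→Band B ($735M), PeakComm→Band F ($654M) — total 609+861+907+876+735+654 = $4642M.
Column-greedy (each band in turn goes to its best remaining operator) gives $3873M, worse by 769.
Next-best assignment: Meridian→Band C, AzureWave→Band E, TerraLink→Band D, VistaNet→Band G, Pulse→Band F, PeakComm→Band B = $4487M.
Meridian's own top band is Band D ($723M), but forcing Meridian→Band D and reassigning the rest optimally gives only $4422M — worse by 220.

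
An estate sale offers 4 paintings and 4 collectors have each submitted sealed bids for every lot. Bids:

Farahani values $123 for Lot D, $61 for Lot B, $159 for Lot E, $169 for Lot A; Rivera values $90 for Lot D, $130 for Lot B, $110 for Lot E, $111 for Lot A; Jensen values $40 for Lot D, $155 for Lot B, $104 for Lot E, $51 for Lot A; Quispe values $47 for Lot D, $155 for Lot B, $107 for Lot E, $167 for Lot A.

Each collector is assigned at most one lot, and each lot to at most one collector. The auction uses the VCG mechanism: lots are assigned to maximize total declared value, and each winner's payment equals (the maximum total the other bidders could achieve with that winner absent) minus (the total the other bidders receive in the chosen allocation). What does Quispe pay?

Efficient allocation: Farahani→Lot E ($159), Rivera→Lot D ($90), Jensen→Lot B ($155), Quispe→Lot A ($167); total welfare W = $571.
Quispe receives Lot A at value $167, so the others get W − 167 = $404.
Without Quispe: best allocation of the remaining 3 bidders over all 4 lots is Farahani→Lot A ($169), Rivera→Lot E ($110), Jensen→Lot B ($155), total $434.
VCG payment = (others' best without Quispe) − (others' welfare with Quispe) = 434 − 404 = $30.

Quispe pays $30.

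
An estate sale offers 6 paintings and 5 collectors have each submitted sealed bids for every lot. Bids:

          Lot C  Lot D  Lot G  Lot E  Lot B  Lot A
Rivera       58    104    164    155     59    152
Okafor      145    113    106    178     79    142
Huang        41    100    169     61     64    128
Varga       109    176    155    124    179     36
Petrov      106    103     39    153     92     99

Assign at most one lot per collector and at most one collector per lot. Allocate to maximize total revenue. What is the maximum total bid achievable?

Optimal: Rivera→Lot A ($152), Okafor→Lot C ($145), Huang→Lot G ($169), Varga→Lot B ($179), Petrov→Lot E ($153) — total 152+145+169+179+153 = $798.
Row-greedy (each collector in turn takes its best remaining lot) gives $755, worse by 43.
Swapping Huang↔Okafor (Huang→Lot C $41, Okafor→Lot G $106) loses 167.
Checked against all permutations: $798 is optimal.

Max total: $798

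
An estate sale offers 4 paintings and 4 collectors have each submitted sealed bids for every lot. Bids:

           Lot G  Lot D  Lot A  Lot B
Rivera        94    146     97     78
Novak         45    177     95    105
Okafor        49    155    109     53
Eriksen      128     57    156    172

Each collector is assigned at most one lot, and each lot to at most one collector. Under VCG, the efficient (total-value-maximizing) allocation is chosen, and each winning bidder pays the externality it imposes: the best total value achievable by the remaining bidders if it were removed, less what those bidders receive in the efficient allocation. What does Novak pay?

Efficient allocation: Rivera→Lot G ($94), Novak→Lot D ($177), Okafor→Lot A ($109), Eriksen→Lot B ($172); total welfare W = $552.
Novak receives Lot D at value $177, so the others get W − 177 = $375.
Without Novak: best allocation of the remaining 3 bidders over all 4 lots is Rivera→Lot D ($146), Okafor→Lot A ($109), Eriksen→Lot B ($172), total $427.
VCG payment = (others' best without Novak) − (others' welfare with Novak) = 427 − 375 = $52.

Novak pays $52.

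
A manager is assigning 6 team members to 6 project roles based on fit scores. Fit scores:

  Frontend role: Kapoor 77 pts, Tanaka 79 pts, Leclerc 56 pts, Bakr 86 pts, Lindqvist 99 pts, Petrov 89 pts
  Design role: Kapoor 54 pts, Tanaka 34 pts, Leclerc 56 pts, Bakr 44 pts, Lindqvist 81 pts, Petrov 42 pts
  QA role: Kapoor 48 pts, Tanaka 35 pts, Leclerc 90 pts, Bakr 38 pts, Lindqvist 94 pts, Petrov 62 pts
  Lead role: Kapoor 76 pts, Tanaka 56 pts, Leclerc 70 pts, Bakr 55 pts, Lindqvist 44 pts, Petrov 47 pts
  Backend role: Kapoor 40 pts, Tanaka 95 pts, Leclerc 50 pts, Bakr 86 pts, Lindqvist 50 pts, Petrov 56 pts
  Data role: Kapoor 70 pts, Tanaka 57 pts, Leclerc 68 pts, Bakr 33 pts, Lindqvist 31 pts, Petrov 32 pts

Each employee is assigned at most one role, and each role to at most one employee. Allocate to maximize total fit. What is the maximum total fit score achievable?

Maximum total: 480 pts

Treat this as an assignment problem: match each employee to one role.
Optimal: Kapoor→Data role (70 pts), Tanaka→Backend role (95 pts), Leclerc→QA role (90 pts), Bakr→Lead role (55 pts), Lindqvist→Design role (81 pts), Petrov→Frontend role (89 pts) — total 70+95+90+55+81+89 = 480 pts.
Column-greedy (each role in turn goes to its best remaining employee) gives 421 pts, worse by 59.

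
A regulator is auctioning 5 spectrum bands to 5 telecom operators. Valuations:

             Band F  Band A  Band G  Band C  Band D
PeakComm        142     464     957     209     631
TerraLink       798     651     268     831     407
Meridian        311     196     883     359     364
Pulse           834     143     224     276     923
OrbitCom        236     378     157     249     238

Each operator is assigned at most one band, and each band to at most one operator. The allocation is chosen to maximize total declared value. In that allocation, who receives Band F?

Treat this as an assignment problem: match each operator to one band.
Optimal: PeakComm→Band D ($631M), TerraLink→Band C ($831M), Meridian→Band G ($883M), Pulse→Band F ($834M), OrbitCom→Band A ($378M) — total 631+831+883+834+378 = $3557M.
Row-greedy (each operator in turn takes its best remaining band) gives $3364M, worse by 193.
No other one-to-one assignment exceeds $3557M.
Pulse's own top band is Band D ($923M), but forcing Pulse→Band D and reassigning the rest optimally gives only $3415M — worse by 142.

Pulse receives Band F.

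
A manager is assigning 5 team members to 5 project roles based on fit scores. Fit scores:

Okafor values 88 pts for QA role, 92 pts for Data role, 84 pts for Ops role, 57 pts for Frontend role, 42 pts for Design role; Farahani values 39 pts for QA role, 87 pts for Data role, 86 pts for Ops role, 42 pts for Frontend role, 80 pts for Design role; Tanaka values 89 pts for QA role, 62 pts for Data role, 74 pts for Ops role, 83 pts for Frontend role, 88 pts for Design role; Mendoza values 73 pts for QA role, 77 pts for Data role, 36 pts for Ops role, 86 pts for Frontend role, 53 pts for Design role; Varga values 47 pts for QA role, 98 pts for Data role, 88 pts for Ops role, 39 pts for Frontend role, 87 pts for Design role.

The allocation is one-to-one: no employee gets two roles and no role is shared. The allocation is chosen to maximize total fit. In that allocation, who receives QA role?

Okafor receives QA role.

Optimal: Okafor→QA role (88 pts), Farahani→Ops role (86 pts), Tanaka→Design role (88 pts), Mendoza→Frontend role (86 pts), Varga→Data role (98 pts) — total 88+86+88+86+98 = 446 pts.
Row-greedy (each employee in turn takes its best remaining role) gives 440 pts, worse by 6.
Checked against all permutations: 446 pts is optimal.
Okafor's own top role is Data role (92 pts), but forcing Okafor→Data role and reassigning the rest optimally gives only 440 pts — worse by 6.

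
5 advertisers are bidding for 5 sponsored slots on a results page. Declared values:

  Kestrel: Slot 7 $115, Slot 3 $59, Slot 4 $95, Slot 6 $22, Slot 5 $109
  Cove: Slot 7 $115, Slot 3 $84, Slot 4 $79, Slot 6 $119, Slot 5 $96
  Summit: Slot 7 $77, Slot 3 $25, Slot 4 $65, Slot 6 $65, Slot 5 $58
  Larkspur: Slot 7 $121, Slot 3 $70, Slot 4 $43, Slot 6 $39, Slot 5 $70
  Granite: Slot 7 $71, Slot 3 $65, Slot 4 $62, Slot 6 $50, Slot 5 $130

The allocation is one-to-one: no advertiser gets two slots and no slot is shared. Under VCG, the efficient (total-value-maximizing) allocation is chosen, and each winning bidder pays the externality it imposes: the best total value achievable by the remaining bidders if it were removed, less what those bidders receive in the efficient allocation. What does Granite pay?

Efficient allocation: Kestrel→Slot 7 ($115), Cove→Slot 6 ($119), Summit→Slot 4 ($65), Larkspur→Slot 3 ($70), Granite→Slot 5 ($130); total welfare W = $499.
Granite receives Slot 5 at value $130, so the others get W − 130 = $369.
Without Granite: best allocation of the remaining 4 bidders over all 5 slots is Kestrel→Slot 5 ($109), Cove→Slot 6 ($119), Summit→Slot 4 ($65), Larkspur→Slot 7 ($121), total $414.
VCG payment = (others' best without Granite) − (others' welfare with Granite) = 414 − 369 = $45.

Granite pays $45.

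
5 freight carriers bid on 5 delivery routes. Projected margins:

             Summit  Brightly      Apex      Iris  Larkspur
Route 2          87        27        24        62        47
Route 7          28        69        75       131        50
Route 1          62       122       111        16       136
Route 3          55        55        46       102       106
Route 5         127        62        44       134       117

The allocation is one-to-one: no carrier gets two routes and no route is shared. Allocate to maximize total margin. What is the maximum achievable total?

This is the linear assignment problem.
Optimal: Summit→Route 2 ($87k), Brightly→Route 1 ($122k), Apex→Route 7 ($75k), Iris→Route 5 ($134k), Larkspur→Route 3 ($106k) — total 87+122+75+134+106 = $524k.
Row-greedy (each carrier in turn takes its best remaining route) gives $473k, worse by 51.

Max total: $524k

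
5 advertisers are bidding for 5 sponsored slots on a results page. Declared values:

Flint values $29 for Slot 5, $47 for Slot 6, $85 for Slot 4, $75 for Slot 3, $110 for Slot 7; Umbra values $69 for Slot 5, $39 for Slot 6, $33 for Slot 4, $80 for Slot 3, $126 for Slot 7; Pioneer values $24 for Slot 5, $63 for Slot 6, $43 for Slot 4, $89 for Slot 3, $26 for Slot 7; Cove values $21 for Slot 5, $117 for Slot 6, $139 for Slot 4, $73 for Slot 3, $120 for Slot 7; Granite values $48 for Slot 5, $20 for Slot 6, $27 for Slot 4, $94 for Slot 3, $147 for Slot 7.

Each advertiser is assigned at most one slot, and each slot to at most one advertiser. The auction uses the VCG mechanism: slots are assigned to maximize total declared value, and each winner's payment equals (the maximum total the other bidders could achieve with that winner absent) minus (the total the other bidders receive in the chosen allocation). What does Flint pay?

Flint pays $22.

Efficient allocation: Flint→Slot 4 ($85), Umbra→Slot 5 ($69), Pioneer→Slot 3 ($89), Cove→Slot 6 ($117), Granite→Slot 7 ($147); total welfare W = $507.
Flint receives Slot 4 at value $85, so the others get W − 85 = $422.
Without Flint: best allocation of the remaining 4 bidders over all 5 slots is Umbra→Slot 5 ($69), Pioneer→Slot 3 ($89), Cove→Slot 4 ($139), Granite→Slot 7 ($147), total $444.
VCG payment = (others' best without Flint) − (others' welfare with Flint) = 444 − 422 = $22.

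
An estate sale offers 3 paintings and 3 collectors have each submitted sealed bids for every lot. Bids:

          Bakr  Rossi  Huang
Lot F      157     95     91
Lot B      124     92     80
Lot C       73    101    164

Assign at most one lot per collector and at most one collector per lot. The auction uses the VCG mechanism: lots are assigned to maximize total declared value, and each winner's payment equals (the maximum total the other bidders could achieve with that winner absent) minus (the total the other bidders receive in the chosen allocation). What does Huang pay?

Huang pays $9.

Efficient allocation: Bakr→Lot F ($157), Rossi→Lot B ($92), Huang→Lot C ($164); total welfare W = $413.
Huang receives Lot C at value $164, so the others get W − 164 = $249.
Without Huang: best allocation of the remaining 2 bidders over all 3 lots is Bakr→Lot F ($157), Rossi→Lot C ($101), total $258.
VCG payment = (others' best without Huang) − (others' welfare with Huang) = 258 − 249 = $9.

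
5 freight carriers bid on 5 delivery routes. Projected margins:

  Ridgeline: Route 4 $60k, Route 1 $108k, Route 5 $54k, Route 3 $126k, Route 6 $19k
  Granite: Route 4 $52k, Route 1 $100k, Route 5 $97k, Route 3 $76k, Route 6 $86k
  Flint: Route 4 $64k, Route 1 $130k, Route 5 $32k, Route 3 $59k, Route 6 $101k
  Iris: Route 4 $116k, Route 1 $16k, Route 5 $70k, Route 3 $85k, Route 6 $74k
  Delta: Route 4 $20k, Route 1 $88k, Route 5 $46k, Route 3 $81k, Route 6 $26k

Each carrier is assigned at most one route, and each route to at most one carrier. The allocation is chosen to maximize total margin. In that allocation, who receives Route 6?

Flint receives Route 6.

Optimal: Ridgeline→Route 3 ($126k), Granite→Route 5 ($97k), Flint→Route 6 ($101k), Iris→Route 4 ($116k), Delta→Route 1 ($88k) — total 126+97+101+116+88 = $528k.
Column-greedy (each route in turn goes to its best remaining carrier) gives $495k, worse by 33.
Next-best assignment: Ridgeline→Route 3, Granite→Route 6, Flint→Route 1, Iris→Route 4, Delta→Route 5 = $504k.
Swapping Granite↔Delta (Granite→Route 1 $100k, Delta→Route 5 $46k) loses 39.
Flint's own top route is Route 1 ($130k), but forcing Flint→Route 1 and reassigning the rest optimally gives only $504k — worse by 24.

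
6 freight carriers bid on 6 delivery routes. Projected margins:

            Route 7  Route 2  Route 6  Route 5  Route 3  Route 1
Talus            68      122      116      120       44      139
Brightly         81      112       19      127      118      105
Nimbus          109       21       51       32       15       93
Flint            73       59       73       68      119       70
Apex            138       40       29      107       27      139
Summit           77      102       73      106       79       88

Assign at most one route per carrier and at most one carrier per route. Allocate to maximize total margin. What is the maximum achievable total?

Maximum total: $712k

This is the linear assignment problem.
Optimal: Talus→Route 6 ($116k), Brightly→Route 5 ($127k), Nimbus→Route 7 ($109k), Flint→Route 3 ($119k), Apex→Route 1 ($139k), Summit→Route 2 ($102k) — total 116+127+109+119+139+102 = $712k.
Column-greedy (each route in turn goes to its best remaining carrier) gives $632k, worse by 80.
Swapping Summit↔Talus (Summit→Route 6 $73k, Talus→Route 2 $122k) loses 23.
Checked against all permutations: $712k is optimal.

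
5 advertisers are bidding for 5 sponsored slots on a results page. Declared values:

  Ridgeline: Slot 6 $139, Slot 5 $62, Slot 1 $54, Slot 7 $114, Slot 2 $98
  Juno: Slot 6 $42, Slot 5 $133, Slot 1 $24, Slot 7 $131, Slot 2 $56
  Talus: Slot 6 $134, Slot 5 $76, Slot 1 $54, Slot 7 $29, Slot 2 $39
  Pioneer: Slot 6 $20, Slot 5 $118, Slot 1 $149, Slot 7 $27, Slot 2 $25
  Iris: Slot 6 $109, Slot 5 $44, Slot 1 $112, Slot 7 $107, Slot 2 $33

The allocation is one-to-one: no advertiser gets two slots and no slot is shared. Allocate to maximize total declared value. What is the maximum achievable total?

Optimal: Ridgeline→Slot 2 ($98), Juno→Slot 5 ($133), Talus→Slot 6 ($134), Pioneer→Slot 1 ($149), Iris→Slot 7 ($107) — total 98+133+134+149+107 = $621.
Next-best assignment: Ridgeline→Slot 2, Juno→Slot 7, Talus→Slot 6, Pioneer→Slot 5, Iris→Slot 1 = $593.
Checked against all permutations: $621 is optimal.

Maximum total: $621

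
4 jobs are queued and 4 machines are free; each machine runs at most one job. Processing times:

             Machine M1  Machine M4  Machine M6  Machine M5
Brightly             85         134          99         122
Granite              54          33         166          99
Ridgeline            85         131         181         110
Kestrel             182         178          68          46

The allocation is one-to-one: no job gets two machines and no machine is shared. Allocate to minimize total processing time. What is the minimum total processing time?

Optimal: Brightly→Machine M6 (99 min), Granite→Machine M4 (33 min), Ridgeline→Machine M1 (85 min), Kestrel→Machine M5 (46 min) — total 99+33+85+46 = 263 min.
Column-greedy (each machine in turn goes to its cheapest remaining job) gives 375 min, worse by 112.

Minimum total: 263 min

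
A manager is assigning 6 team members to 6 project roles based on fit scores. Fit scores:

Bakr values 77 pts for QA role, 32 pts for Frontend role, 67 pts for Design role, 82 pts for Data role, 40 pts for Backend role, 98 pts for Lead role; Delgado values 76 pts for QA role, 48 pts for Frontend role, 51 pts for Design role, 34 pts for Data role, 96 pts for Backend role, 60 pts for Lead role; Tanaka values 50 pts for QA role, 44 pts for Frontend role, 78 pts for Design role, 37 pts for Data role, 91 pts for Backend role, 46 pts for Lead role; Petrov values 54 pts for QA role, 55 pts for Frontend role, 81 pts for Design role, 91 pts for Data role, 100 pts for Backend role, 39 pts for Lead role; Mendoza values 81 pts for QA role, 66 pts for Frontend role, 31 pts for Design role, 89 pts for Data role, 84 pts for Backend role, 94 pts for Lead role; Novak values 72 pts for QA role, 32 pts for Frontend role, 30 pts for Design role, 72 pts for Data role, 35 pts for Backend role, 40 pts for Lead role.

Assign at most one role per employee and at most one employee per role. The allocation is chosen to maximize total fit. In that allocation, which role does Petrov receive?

Optimal: Bakr→Lead role (98 pts), Delgado→Backend role (96 pts), Tanaka→Design role (78 pts), Petrov→Data role (91 pts), Mendoza→Frontend role (66 pts), Novak→QA role (72 pts) — total 98+96+78+91+66+72 = 501 pts.
Next-best assignment: Bakr→Lead role, Delgado→QA role, Tanaka→Design role, Petrov→Backend role, Mendoza→Frontend role, Novak→Data role = 490 pts.
Swapping Delgado↔Mendoza (Delgado→Frontend role 48 pts, Mendoza→Backend role 84 pts) loses 30.
Petrov's own top role is Backend role (100 pts), but forcing Petrov→Backend role and reassigning the rest optimally gives only 490 pts — worse by 11.

Petrov receives Data role.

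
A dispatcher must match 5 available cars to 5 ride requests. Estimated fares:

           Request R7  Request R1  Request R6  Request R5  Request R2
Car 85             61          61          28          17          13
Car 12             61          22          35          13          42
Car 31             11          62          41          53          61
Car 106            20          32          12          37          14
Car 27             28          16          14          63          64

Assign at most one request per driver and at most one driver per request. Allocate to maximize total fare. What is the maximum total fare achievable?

This is a one-to-one assignment (maximum-weight bipartite matching).
Optimal: Car 85→Request R1 ($61), Car 12→Request R7 ($61), Car 31→Request R6 ($41), Car 106→Request R5 ($37), Car 27→Request R2 ($64) — total 61+61+41+37+64 = $264.
Next-best assignment: Car 85→Request R7, Car 12→Request R6, Car 31→Request R1, Car 106→Request R5, Car 27→Request R2 = $259.
Swapping Car 85↔Car 12 (Car 85→Request R7 $61, Car 12→Request R1 $22) loses 39.

Max total: $264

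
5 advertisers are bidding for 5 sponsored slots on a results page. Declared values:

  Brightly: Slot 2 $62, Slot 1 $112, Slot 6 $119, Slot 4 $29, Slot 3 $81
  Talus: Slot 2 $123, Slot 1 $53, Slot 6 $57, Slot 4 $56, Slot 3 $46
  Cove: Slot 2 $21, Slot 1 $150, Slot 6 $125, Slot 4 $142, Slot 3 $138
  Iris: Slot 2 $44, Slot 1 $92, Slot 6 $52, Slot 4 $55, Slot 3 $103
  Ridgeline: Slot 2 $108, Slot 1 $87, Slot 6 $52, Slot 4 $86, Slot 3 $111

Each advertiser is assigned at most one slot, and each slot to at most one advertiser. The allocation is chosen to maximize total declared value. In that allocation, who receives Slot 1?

Iris receives Slot 1.

Optimal: Brightly→Slot 6 ($119), Talus→Slot 2 ($123), Cove→Slot 4 ($142), Iris→Slot 1 ($92), Ridgeline→Slot 3 ($111) — total 119+123+142+92+111 = $587.
Row-greedy (each advertiser in turn takes its best remaining slot) gives $581, worse by 6.
Next-best assignment: Brightly→Slot 6, Talus→Slot 2, Cove→Slot 1, Iris→Slot 3, Ridgeline→Slot 4 = $581.
Swapping Talus↔Brightly (Talus→Slot 6 $57, Brightly→Slot 2 $62) loses 123.
Checked against all permutations: $587 is optimal.
Iris's own top slot is Slot 3 ($103), but forcing Iris→Slot 3 and reassigning the rest optimally gives only $581 — worse by 6.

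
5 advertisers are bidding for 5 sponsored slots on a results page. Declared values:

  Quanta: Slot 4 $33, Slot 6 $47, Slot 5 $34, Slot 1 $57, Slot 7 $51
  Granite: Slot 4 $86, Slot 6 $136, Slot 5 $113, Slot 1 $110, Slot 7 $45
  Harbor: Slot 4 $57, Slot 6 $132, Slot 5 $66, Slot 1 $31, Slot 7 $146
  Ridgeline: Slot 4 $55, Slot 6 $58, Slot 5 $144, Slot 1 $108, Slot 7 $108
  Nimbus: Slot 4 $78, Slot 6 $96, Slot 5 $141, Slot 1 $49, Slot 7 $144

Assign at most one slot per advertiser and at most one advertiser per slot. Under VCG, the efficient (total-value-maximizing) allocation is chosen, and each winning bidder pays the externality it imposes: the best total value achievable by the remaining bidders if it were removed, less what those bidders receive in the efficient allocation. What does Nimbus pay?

Efficient allocation: Quanta→Slot 4 ($33), Granite→Slot 6 ($136), Harbor→Slot 7 ($146), Ridgeline→Slot 1 ($108), Nimbus→Slot 5 ($141); total welfare W = $564.
Nimbus receives Slot 5 at value $141, so the others get W − 141 = $423.
Without Nimbus: best allocation of the remaining 4 bidders over all 5 slots is Quanta→Slot 1 ($57), Granite→Slot 6 ($136), Harbor→Slot 7 ($146), Ridgeline→Slot 5 ($144), total $483.
VCG payment = (others' best without Nimbus) − (others' welfare with Nimbus) = 483 − 423 = $60.

Nimbus pays $60.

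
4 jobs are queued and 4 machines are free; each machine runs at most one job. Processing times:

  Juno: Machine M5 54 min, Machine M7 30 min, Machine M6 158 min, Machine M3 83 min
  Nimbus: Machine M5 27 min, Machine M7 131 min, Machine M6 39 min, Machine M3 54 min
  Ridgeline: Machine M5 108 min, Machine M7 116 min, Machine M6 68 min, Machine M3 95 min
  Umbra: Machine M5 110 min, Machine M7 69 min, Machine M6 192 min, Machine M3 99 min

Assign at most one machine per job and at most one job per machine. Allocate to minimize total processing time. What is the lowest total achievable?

Treat this as an assignment problem: match each job to one machine.
Optimal: Juno→Machine M7 (30 min), Nimbus→Machine M5 (27 min), Ridgeline→Machine M6 (68 min), Umbra→Machine M3 (99 min) — total 30+27+68+99 = 224 min.

Minimum total: 224 min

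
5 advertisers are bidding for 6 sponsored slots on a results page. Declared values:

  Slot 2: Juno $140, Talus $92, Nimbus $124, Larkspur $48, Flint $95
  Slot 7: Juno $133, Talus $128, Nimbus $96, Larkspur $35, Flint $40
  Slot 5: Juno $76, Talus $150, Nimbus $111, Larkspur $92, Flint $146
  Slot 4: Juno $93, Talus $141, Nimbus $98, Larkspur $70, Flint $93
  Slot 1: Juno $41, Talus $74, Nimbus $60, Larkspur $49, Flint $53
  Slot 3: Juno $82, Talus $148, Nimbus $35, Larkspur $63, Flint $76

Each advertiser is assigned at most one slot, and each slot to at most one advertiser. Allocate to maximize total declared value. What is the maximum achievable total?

Max total: $621

Optimal: Juno→Slot 7 ($133), Talus→Slot 3 ($148), Nimbus→Slot 2 ($124), Larkspur→Slot 4 ($70), Flint→Slot 5 ($146) — total 133+148+124+70+146 = $621.
Max-entry greedy (repeatedly take the single best remaining cell) gives $513, worse by 108.
Swapping Flint↔Nimbus (Flint→Slot 2 $95, Nimbus→Slot 5 $111) loses 64.
Every other assignment is strictly worse.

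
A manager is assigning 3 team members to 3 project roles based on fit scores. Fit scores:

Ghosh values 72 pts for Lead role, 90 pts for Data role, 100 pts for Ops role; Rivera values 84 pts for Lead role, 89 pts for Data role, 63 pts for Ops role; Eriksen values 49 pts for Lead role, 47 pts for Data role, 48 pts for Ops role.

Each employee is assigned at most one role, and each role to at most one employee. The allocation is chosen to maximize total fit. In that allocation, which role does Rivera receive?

Optimal: Ghosh→Ops role (100 pts), Rivera→Data role (89 pts), Eriksen→Lead role (49 pts) — total 100+89+49 = 238 pts.
Column-greedy (each role in turn goes to its best remaining employee) gives 222 pts, worse by 16.
Swapping Ghosh↔Eriksen (Ghosh→Lead role 72 pts, Eriksen→Ops role 48 pts) loses 29.

Rivera receives Data role.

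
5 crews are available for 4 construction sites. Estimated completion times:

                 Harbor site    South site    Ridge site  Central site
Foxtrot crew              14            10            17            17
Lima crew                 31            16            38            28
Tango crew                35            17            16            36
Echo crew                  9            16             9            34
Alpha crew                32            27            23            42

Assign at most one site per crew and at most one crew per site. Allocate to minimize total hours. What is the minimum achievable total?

Optimal: Echo crew→Harbor site (9 hours), Lima crew→South site (16 hours), Tango crew→Ridge site (16 hours), Foxtrot crew→Central site (17 hours) — total 9+16+16+17 = 58 hours.
Column-greedy (each site in turn goes to its cheapest remaining crew) gives 63 hours, worse by 5.

Minimum total: 58 hours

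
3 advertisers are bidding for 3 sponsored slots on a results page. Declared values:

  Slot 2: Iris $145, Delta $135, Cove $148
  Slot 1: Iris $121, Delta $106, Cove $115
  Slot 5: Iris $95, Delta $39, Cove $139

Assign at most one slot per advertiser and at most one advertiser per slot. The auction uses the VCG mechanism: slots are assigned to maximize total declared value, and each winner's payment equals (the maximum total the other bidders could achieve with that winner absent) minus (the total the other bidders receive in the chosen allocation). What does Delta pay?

Delta pays $24.

Efficient allocation: Iris→Slot 1 ($121), Delta→Slot 2 ($135), Cove→Slot 5 ($139); total welfare W = $395.
Delta receives Slot 2 at value $135, so the others get W − 135 = $260.
Without Delta: best allocation of the remaining 2 bidders over all 3 slots is Iris→Slot 2 ($145), Cove→Slot 5 ($139), total $284.
VCG payment = (others' best without Delta) − (others' welfare with Delta) = 284 − 260 = $24.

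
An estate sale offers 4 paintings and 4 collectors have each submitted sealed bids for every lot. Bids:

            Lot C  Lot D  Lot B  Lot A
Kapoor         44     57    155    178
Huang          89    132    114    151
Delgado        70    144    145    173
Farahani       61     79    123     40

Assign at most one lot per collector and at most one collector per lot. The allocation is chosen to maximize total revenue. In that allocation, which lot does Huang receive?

Huang receives Lot C.

Optimal: Kapoor→Lot A ($178), Huang→Lot C ($89), Delgado→Lot D ($144), Farahani→Lot B ($123) — total 178+89+144+123 = $534.
Max-entry greedy (repeatedly take the single best remaining cell) gives $516, worse by 18.
Swapping Farahani↔Huang (Farahani→Lot C $61, Huang→Lot B $114) loses 37.
No other one-to-one assignment exceeds $534.
Huang's own top lot is Lot A ($151), but forcing Huang→Lot A and reassigning the rest optimally gives only $511 — worse by 23.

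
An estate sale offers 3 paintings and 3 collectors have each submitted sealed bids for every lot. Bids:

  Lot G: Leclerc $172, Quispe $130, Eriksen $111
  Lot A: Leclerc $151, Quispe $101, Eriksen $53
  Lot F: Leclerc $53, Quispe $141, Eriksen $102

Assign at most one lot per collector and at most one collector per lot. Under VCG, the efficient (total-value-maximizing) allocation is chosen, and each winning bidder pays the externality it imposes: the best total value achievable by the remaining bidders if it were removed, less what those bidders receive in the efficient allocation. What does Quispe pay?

Efficient allocation: Leclerc→Lot A ($151), Quispe→Lot F ($141), Eriksen→Lot G ($111); total welfare W = $403.
Quispe receives Lot F at value $141, so the others get W − 141 = $262.
Without Quispe: best allocation of the remaining 2 bidders over all 3 lots is Leclerc→Lot G ($172), Eriksen→Lot F ($102), total $274.
VCG payment = (others' best without Quispe) − (others' welfare with Quispe) = 274 − 262 = $12.

Quispe pays $12.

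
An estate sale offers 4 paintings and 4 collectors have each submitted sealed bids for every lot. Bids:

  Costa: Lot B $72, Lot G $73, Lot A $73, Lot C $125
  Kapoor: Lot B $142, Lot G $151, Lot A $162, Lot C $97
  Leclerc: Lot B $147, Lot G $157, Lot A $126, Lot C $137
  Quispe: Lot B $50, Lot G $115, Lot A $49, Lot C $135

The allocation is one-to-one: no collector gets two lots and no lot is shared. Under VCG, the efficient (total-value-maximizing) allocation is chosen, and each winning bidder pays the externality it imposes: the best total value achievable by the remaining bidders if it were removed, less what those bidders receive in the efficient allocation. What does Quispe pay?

Quispe pays $10.

Efficient allocation: Costa→Lot C ($125), Kapoor→Lot A ($162), Leclerc→Lot B ($147), Quispe→Lot G ($115); total welfare W = $549.
Quispe receives Lot G at value $115, so the others get W − 115 = $434.
Without Quispe: best allocation of the remaining 3 bidders over all 4 lots is Costa→Lot C ($125), Kapoor→Lot A ($162), Leclerc→Lot G ($157), total $444.
VCG payment = (others' best without Quispe) − (others' welfare with Quispe) = 444 − 434 = $10.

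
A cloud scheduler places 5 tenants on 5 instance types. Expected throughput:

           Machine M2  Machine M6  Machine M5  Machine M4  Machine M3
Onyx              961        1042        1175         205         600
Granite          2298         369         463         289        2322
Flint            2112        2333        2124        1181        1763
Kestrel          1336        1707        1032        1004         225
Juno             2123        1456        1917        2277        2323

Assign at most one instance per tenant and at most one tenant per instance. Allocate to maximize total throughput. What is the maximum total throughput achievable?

Maximum total: 9593 ops/s

Optimal: Onyx→Machine M5 (1175 ops/s), Granite→Machine M3 (2322 ops/s), Flint→Machine M2 (2112 ops/s), Kestrel→Machine M6 (1707 ops/s), Juno→Machine M4 (2277 ops/s) — total 1175+2322+2112+1707+2277 = 9593 ops/s.
Row-greedy (each tenant in turn takes its best remaining instance) gives 9443 ops/s, worse by 150.
Next-best assignment: Onyx→Machine M5, Granite→Machine M3, Flint→Machine M6, Kestrel→Machine M2, Juno→Machine M4 = 9443 ops/s.
Every other assignment is strictly worse.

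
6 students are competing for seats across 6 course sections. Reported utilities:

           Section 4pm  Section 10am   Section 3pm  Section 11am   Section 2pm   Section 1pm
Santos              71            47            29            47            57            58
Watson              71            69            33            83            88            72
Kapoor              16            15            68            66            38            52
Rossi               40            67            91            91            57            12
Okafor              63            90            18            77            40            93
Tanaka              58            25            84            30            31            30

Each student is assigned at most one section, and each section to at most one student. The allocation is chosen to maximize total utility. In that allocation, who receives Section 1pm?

Kapoor receives Section 1pm.

Optimal: Santos→Section 4pm (71 points), Watson→Section 2pm (88 points), Kapoor→Section 1pm (52 points), Rossi→Section 11am (91 points), Okafor→Section 10am (90 points), Tanaka→Section 3pm (84 points) — total 71+88+52+91+90+84 = 476 points.
Max-entry greedy (repeatedly take the single best remaining cell) gives 434 points, worse by 42.
Next-best assignment: Santos→Section 4pm, Watson→Section 2pm, Kapoor→Section 11am, Rossi→Section 10am, Okafor→Section 1pm, Tanaka→Section 3pm = 469 points.
Kapoor's own top section is Section 3pm (68 points), but forcing Kapoor→Section 3pm and reassigning the rest optimally gives only 453 points — worse by 23.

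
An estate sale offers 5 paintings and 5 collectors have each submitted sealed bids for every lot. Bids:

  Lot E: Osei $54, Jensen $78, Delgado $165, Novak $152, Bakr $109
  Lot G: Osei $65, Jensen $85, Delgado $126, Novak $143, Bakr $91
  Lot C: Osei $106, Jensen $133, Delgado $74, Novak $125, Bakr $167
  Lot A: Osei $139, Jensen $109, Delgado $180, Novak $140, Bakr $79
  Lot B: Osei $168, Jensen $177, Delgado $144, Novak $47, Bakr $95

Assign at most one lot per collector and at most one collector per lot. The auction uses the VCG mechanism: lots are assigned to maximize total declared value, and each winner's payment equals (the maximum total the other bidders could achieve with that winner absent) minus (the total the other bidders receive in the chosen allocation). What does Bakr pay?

Efficient allocation: Osei→Lot A ($139), Jensen→Lot B ($177), Delgado→Lot E ($165), Novak→Lot G ($143), Bakr→Lot C ($167); total welfare W = $791.
Bakr receives Lot C at value $167, so the others get W − 167 = $624.
Without Bakr: best allocation of the remaining 4 bidders over all 5 lots is Osei→Lot B ($168), Jensen→Lot C ($133), Delgado→Lot A ($180), Novak→Lot E ($152), total $633.
VCG payment = (others' best without Bakr) − (others' welfare with Bakr) = 633 − 624 = $9.

Bakr pays $9.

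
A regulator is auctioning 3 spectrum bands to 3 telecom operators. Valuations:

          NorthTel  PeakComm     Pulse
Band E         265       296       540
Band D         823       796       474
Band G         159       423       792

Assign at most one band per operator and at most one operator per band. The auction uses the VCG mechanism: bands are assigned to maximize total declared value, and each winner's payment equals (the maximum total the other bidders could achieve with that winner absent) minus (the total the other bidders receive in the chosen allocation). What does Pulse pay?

Efficient allocation: NorthTel→Band D ($823M), PeakComm→Band E ($296M), Pulse→Band G ($792M); total welfare W = $1911M.
Pulse receives Band G at value $792M, so the others get W − 792 = $1119M.
Without Pulse: best allocation of the remaining 2 bidders over all 3 bands is NorthTel→Band D ($823M), PeakComm→Band G ($423M), total $1246M.
VCG payment = (others' best without Pulse) − (others' welfare with Pulse) = 1246 − 1119 = $127M.

Pulse pays $127M.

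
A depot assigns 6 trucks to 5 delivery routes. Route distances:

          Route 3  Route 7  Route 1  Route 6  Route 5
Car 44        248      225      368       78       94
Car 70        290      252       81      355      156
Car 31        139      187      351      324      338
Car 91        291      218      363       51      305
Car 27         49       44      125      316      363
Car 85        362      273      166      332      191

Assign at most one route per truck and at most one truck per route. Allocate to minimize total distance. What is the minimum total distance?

Optimal: Car 31→Route 3 (139 km), Car 27→Route 7 (44 km), Car 70→Route 1 (81 km), Car 91→Route 6 (51 km), Car 44→Route 5 (94 km) — total 139+44+81+51+94 = 409 km.
Column-greedy (each route in turn goes to its cheapest remaining truck) gives 462 km, worse by 53.
Next-best assignment: Car 27→Route 3, Car 31→Route 7, Car 70→Route 1, Car 91→Route 6, Car 44→Route 5 = 462 km.
Swapping Car 31↔Car 70 (Car 31→Route 1 351 km, Car 70→Route 3 290 km) adds 421.
Every other assignment is strictly worse.

Min total: 409 km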